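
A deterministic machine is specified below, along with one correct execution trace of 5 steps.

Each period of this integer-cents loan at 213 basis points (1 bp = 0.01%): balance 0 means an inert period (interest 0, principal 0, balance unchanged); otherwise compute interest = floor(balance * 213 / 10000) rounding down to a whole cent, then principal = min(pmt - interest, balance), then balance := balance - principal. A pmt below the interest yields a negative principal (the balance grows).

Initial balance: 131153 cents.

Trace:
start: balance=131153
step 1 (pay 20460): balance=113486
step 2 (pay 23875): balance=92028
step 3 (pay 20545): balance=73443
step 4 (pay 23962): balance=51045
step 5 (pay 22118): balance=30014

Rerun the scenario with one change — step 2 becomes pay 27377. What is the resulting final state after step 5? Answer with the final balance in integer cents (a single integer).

(re-executing from step 2 with the substitution; state before step 2: balance=113486)
step 2 (pay 27377): balance=88526
step 3 (pay 20545): balance=69866
step 4 (pay 23962): balance=47392
step 5 (pay 22118): balance=26283

26283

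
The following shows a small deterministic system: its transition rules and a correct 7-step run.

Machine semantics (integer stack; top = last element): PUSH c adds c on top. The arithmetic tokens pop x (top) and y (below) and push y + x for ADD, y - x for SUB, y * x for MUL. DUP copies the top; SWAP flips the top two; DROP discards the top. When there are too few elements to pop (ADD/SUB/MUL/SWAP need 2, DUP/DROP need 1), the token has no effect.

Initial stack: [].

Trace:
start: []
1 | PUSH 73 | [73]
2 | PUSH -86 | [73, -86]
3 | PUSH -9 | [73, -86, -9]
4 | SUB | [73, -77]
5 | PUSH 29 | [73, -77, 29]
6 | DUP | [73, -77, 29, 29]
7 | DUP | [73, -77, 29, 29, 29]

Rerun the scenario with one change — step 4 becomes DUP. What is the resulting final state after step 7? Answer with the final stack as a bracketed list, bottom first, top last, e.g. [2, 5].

(re-executing from step 4 with the substitution; state before step 4: [73, -86, -9])
4 | DUP | [73, -86, -9, -9]
5 | PUSH 29 | [73, -86, -9, -9, 29]
6 | DUP | [73, -86, -9, -9, 29, 29]
7 | DUP | [73, -86, -9, -9, 29, 29, 29]

[73, -86, -9, -9, 29, 29, 29]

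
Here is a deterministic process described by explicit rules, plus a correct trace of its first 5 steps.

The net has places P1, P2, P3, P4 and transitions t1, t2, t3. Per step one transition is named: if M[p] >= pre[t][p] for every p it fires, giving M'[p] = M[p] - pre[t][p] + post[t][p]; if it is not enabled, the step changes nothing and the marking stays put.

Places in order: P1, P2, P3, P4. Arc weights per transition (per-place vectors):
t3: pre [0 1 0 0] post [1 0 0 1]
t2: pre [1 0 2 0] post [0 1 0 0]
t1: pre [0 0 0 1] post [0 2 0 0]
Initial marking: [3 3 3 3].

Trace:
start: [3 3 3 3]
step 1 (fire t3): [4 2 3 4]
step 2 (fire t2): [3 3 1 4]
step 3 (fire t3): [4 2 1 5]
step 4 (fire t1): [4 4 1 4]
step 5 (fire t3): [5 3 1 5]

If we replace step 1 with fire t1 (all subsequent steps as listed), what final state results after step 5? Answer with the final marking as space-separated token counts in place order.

4 6 1 3

(re-executing from step 1 with the substitution; state before step 1: [3 3 3 3])
step 1 (fire t1): [3 5 3 2]
step 2 (fire t2): [2 6 1 2]
step 3 (fire t3): [3 5 1 3]
step 4 (fire t1): [3 7 1 2]
step 5 (fire t3): [4 6 1 3]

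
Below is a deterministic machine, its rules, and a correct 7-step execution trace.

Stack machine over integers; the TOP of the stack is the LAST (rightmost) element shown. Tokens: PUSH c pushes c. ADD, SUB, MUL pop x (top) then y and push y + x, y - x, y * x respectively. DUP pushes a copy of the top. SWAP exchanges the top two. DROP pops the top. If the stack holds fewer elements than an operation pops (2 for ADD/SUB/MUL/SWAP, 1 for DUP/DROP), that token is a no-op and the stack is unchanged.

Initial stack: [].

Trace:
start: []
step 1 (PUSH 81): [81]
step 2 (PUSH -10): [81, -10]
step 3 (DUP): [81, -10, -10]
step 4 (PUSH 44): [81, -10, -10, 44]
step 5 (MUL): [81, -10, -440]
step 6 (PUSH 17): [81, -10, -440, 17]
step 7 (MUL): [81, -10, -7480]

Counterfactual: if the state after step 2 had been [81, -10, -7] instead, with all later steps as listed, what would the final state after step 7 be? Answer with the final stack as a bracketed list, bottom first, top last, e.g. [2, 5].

[81, -10, -7, -5236]

state after step 2 := [81, -10, -7]
step 3 (DUP): [81, -10, -7, -7]
step 4 (PUSH 44): [81, -10, -7, -7, 44]
step 5 (MUL): [81, -10, -7, -308]
step 6 (PUSH 17): [81, -10, -7, -308, 17]
step 7 (MUL): [81, -10, -7, -5236]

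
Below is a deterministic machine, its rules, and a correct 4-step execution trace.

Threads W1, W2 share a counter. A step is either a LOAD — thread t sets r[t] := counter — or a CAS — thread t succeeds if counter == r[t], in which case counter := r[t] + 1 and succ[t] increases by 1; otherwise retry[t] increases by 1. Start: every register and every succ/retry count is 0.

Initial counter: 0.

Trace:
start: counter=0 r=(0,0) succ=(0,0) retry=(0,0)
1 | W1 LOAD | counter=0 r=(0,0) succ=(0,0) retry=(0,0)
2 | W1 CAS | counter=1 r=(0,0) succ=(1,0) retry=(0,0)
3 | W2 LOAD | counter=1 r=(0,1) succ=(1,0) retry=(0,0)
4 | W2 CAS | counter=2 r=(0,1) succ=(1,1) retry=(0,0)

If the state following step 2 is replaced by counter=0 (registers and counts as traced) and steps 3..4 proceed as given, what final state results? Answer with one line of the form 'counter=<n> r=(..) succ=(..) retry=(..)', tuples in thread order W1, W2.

counter=1 r=(0,0) succ=(1,1) retry=(0,0)

state after step 2 := counter=0 r=(0,0) succ=(1,0) retry=(0,0)
3 | W2 LOAD | counter=0 r=(0,0) succ=(1,0) retry=(0,0)
4 | W2 CAS | counter=1 r=(0,0) succ=(1,1) retry=(0,0)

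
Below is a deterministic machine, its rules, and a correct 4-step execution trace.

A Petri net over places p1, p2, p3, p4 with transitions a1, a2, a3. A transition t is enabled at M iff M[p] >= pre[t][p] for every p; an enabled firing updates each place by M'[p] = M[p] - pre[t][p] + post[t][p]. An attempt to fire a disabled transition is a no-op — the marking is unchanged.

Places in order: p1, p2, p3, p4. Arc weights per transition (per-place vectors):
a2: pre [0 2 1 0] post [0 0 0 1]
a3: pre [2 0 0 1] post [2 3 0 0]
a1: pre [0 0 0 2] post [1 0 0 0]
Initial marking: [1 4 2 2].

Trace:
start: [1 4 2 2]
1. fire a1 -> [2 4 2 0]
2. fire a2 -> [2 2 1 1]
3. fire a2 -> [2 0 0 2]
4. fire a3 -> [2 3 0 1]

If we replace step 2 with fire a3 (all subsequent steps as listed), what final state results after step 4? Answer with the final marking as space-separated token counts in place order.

2 5 1 0

(re-executing from step 2 with the substitution; state before step 2: [2 4 2 0])
2. fire a3 -> [2 4 2 0]
3. fire a2 -> [2 2 1 1]
4. fire a3 -> [2 5 1 0]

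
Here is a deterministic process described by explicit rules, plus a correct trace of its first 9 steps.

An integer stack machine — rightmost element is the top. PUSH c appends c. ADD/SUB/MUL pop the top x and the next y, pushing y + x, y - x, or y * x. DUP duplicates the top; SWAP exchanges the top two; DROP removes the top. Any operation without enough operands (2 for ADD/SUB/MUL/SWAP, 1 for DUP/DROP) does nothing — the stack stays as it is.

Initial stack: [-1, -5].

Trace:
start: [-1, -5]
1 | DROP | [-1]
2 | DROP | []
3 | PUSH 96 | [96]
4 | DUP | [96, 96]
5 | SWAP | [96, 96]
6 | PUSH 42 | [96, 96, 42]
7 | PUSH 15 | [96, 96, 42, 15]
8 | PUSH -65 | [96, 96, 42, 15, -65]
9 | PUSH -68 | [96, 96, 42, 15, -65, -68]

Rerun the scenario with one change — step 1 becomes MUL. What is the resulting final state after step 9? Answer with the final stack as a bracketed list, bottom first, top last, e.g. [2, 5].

(re-executing from step 1 with the substitution; state before step 1: [-1, -5])
1 | MUL | [5]
2 | DROP | []
3 | PUSH 96 | [96]
4 | DUP | [96, 96]
5 | SWAP | [96, 96]
6 | PUSH 42 | [96, 96, 42]
7 | PUSH 15 | [96, 96, 42, 15]
8 | PUSH -65 | [96, 96, 42, 15, -65]
9 | PUSH -68 | [96, 96, 42, 15, -65, -68]

[96, 96, 42, 15, -65, -68]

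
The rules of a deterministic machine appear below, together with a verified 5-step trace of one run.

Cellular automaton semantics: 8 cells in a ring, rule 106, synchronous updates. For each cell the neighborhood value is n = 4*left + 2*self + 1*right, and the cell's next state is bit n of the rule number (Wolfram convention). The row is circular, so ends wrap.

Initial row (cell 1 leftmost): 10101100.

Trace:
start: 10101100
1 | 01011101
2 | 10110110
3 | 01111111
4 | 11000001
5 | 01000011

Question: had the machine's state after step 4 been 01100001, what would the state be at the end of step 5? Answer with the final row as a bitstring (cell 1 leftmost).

state after step 4 := 01100001
5 | 11100010

11100010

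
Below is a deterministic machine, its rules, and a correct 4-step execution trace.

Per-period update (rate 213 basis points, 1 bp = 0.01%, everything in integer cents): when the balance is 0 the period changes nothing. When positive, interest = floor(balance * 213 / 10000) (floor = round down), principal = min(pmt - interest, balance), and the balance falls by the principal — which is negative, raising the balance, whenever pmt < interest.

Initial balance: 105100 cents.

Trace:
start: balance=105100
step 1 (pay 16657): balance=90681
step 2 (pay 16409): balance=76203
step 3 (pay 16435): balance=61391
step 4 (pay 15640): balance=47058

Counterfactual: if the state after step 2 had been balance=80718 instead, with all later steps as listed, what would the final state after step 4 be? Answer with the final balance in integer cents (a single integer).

state after step 2 := balance=80718
step 3 (pay 16435): balance=66002
step 4 (pay 15640): balance=51767

51767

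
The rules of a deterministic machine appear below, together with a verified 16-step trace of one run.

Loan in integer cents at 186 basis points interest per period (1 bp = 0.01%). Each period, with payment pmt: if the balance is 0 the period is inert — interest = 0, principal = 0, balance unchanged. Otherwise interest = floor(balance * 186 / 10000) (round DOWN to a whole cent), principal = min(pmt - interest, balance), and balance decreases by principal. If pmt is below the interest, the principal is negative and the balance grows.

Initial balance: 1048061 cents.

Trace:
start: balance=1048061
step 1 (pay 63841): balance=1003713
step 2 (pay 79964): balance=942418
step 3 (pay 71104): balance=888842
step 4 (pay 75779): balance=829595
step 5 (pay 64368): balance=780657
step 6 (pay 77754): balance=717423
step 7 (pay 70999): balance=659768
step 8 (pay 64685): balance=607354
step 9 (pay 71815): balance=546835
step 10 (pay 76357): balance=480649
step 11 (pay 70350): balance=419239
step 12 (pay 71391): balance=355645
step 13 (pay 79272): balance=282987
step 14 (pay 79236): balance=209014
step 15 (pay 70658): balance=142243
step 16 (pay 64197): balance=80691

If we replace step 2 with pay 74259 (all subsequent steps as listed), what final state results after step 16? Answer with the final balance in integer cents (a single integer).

(re-executing from step 2 with the substitution; state before step 2: balance=1003713)
step 2 (pay 74259): balance=948123
step 3 (pay 71104): balance=894654
step 4 (pay 75779): balance=835515
step 5 (pay 64368): balance=786687
step 6 (pay 77754): balance=723565
step 7 (pay 70999): balance=666024
step 8 (pay 64685): balance=613727
step 9 (pay 71815): balance=553327
step 10 (pay 76357): balance=487261
step 11 (pay 70350): balance=425974
step 12 (pay 71391): balance=362506
step 13 (pay 79272): balance=289976
step 14 (pay 79236): balance=216133
step 15 (pay 70658): balance=149495
step 16 (pay 64197): balance=88078

88078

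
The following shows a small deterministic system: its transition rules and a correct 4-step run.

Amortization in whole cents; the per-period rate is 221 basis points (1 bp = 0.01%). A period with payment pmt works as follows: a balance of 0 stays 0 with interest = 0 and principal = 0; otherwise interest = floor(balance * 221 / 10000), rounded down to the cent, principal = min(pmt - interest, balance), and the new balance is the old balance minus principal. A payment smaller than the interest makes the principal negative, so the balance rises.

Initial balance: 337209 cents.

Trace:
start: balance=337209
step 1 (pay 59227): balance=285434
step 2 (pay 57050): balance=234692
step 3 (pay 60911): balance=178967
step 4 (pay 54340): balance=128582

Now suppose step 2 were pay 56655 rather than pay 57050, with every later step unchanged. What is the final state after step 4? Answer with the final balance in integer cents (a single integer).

128995

(re-executing from step 2 with the substitution; state before step 2: balance=285434)
step 2 (pay 56655): balance=235087
step 3 (pay 60911): balance=179371
step 4 (pay 54340): balance=128995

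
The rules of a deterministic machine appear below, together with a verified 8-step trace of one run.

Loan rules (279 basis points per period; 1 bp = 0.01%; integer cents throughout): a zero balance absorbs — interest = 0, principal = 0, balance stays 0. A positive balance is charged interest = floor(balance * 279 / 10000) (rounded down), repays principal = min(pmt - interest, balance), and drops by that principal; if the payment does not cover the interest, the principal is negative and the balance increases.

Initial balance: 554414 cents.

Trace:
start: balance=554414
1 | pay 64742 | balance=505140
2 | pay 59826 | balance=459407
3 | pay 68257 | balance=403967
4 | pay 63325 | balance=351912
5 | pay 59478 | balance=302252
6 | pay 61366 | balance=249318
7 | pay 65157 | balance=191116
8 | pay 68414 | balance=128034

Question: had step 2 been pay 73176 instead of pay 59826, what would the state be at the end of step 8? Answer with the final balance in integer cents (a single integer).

112287

(re-executing from step 2 with the substitution; state before step 2: balance=505140)
2 | pay 73176 | balance=446057
3 | pay 68257 | balance=390244
4 | pay 63325 | balance=337806
5 | pay 59478 | balance=287752
6 | pay 61366 | balance=234414
7 | pay 65157 | balance=175797
8 | pay 68414 | balance=112287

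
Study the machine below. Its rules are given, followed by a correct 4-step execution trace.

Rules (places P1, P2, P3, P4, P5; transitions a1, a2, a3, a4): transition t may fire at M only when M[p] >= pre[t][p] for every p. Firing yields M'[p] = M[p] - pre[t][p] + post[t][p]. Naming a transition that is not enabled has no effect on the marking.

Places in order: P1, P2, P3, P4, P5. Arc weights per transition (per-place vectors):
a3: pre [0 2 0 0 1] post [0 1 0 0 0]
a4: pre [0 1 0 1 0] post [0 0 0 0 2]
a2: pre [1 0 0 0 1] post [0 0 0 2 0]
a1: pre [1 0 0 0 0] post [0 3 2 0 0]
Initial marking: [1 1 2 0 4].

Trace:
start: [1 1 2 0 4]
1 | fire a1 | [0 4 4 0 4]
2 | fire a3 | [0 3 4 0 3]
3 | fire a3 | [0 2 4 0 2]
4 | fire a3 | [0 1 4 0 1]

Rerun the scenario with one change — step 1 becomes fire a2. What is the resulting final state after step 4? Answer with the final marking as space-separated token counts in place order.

(re-executing from step 1 with the substitution; state before step 1: [1 1 2 0 4])
1 | fire a2 | [0 1 2 2 3]
2 | fire a3 | [0 1 2 2 3]
3 | fire a3 | [0 1 2 2 3]
4 | fire a3 | [0 1 2 2 3]

0 1 2 2 3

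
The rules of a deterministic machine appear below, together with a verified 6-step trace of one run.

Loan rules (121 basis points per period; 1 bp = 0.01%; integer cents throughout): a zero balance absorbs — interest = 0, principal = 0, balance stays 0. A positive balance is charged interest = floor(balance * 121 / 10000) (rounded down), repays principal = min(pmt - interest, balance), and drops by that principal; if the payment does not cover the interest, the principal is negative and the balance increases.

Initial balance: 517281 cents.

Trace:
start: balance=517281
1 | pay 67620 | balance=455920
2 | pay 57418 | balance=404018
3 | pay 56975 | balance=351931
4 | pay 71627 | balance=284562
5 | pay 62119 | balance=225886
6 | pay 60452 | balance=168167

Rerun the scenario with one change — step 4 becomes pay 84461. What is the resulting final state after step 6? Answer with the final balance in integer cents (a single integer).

(re-executing from step 4 with the substitution; state before step 4: balance=351931)
4 | pay 84461 | balance=271728
5 | pay 62119 | balance=212896
6 | pay 60452 | balance=155020

155020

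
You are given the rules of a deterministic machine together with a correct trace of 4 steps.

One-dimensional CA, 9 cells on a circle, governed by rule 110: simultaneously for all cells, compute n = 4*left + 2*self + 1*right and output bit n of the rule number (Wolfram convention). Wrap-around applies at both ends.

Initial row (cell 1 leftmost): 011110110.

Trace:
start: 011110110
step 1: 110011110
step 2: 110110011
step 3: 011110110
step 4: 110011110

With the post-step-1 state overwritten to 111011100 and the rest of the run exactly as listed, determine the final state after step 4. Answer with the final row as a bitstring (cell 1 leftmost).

state after step 1 := 111011100
step 2: 101110101
step 3: 111011111
step 4: 001110000

001110000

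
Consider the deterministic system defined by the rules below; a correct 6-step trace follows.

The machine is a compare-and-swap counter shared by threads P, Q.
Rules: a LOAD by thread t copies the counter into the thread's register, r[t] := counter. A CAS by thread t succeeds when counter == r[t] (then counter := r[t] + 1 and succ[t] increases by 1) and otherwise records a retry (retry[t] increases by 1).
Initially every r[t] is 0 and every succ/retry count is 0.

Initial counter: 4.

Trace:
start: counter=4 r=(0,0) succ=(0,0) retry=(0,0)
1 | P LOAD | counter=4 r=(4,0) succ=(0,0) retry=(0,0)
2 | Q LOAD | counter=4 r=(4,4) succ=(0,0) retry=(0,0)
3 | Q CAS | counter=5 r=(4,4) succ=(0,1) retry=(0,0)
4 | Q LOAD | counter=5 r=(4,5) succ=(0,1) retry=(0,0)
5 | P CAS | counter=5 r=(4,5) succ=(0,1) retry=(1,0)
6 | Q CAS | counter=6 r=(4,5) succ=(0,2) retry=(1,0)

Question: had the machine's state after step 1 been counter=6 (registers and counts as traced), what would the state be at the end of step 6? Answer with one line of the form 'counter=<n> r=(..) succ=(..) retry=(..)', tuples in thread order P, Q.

state after step 1 := counter=6 r=(4,0) succ=(0,0) retry=(0,0)
2 | Q LOAD | counter=6 r=(4,6) succ=(0,0) retry=(0,0)
3 | Q CAS | counter=7 r=(4,6) succ=(0,1) retry=(0,0)
4 | Q LOAD | counter=7 r=(4,7) succ=(0,1) retry=(0,0)
5 | P CAS | counter=7 r=(4,7) succ=(0,1) retry=(1,0)
6 | Q CAS | counter=8 r=(4,7) succ=(0,2) retry=(1,0)

counter=8 r=(4,7) succ=(0,2) retry=(1,0)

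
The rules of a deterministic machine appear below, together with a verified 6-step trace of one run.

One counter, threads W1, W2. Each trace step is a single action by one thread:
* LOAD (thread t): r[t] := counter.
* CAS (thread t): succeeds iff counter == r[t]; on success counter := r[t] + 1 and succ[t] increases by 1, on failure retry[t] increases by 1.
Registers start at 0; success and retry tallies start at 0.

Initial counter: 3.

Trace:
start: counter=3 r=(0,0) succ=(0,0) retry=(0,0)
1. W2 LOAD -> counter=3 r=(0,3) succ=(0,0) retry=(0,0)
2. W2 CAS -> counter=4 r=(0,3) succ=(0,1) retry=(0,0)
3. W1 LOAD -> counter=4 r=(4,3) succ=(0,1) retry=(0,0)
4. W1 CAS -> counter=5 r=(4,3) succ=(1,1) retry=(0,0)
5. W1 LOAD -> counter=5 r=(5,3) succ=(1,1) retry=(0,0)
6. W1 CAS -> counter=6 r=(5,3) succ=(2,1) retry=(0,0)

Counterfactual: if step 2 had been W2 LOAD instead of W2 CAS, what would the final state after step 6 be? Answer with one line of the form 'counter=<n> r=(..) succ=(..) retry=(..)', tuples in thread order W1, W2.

(re-executing from step 2 with the substitution; state before step 2: counter=3 r=(0,3) succ=(0,0) retry=(0,0))
2. W2 LOAD -> counter=3 r=(0,3) succ=(0,0) retry=(0,0)
3. W1 LOAD -> counter=3 r=(3,3) succ=(0,0) retry=(0,0)
4. W1 CAS -> counter=4 r=(3,3) succ=(1,0) retry=(0,0)
5. W1 LOAD -> counter=4 r=(4,3) succ=(1,0) retry=(0,0)
6. W1 CAS -> counter=5 r=(4,3) succ=(2,0) retry=(0,0)

counter=5 r=(4,3) succ=(2,0) retry=(0,0)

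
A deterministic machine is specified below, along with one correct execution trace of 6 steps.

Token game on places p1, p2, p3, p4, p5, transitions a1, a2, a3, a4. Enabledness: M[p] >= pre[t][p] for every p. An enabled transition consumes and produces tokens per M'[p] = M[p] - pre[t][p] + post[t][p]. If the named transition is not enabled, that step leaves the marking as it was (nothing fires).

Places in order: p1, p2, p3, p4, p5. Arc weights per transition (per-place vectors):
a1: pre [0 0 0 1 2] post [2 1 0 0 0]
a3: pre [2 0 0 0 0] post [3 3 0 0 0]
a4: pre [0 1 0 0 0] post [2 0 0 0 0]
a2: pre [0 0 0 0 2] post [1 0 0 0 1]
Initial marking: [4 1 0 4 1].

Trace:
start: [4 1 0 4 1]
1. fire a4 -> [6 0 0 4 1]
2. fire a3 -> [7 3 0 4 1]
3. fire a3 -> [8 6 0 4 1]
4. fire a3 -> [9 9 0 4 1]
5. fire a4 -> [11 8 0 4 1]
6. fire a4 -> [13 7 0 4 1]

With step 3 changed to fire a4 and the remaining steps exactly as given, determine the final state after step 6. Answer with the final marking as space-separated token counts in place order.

(re-executing from step 3 with the substitution; state before step 3: [7 3 0 4 1])
3. fire a4 -> [9 2 0 4 1]
4. fire a3 -> [10 5 0 4 1]
5. fire a4 -> [12 4 0 4 1]
6. fire a4 -> [14 3 0 4 1]

14 3 0 4 1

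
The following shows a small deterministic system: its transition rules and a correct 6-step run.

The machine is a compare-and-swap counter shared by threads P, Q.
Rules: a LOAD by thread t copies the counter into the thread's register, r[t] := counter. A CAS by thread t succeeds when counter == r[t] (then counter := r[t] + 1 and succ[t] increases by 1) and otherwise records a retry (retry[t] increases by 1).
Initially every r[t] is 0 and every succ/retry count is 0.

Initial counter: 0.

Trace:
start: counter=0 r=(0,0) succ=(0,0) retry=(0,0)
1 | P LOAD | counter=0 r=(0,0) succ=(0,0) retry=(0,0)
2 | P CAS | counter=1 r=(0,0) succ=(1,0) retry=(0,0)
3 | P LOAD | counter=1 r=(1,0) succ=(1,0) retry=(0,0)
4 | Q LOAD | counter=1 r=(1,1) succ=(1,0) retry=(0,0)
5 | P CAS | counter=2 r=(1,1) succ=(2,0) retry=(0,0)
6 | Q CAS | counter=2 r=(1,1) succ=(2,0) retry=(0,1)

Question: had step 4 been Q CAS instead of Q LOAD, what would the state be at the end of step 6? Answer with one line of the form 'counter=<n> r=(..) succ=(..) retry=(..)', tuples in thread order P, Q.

(re-executing from step 4 with the substitution; state before step 4: counter=1 r=(1,0) succ=(1,0) retry=(0,0))
4 | Q CAS | counter=1 r=(1,0) succ=(1,0) retry=(0,1)
5 | P CAS | counter=2 r=(1,0) succ=(2,0) retry=(0,1)
6 | Q CAS | counter=2 r=(1,0) succ=(2,0) retry=(0,2)

counter=2 r=(1,0) succ=(2,0) retry=(0,2)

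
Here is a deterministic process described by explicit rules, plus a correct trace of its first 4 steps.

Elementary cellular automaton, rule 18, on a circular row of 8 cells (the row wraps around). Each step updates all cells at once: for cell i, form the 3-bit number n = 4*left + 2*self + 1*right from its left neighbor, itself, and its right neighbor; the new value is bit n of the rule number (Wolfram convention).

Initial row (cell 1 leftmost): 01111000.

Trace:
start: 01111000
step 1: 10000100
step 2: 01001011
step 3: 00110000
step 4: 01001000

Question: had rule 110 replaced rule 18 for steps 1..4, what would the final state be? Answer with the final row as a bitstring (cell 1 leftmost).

(re-executing steps 1..4 under rule 110; state before step 1: 01111000)
step 1: 11001000
step 2: 11011001
step 3: 01111011
step 4: 11001111

11001111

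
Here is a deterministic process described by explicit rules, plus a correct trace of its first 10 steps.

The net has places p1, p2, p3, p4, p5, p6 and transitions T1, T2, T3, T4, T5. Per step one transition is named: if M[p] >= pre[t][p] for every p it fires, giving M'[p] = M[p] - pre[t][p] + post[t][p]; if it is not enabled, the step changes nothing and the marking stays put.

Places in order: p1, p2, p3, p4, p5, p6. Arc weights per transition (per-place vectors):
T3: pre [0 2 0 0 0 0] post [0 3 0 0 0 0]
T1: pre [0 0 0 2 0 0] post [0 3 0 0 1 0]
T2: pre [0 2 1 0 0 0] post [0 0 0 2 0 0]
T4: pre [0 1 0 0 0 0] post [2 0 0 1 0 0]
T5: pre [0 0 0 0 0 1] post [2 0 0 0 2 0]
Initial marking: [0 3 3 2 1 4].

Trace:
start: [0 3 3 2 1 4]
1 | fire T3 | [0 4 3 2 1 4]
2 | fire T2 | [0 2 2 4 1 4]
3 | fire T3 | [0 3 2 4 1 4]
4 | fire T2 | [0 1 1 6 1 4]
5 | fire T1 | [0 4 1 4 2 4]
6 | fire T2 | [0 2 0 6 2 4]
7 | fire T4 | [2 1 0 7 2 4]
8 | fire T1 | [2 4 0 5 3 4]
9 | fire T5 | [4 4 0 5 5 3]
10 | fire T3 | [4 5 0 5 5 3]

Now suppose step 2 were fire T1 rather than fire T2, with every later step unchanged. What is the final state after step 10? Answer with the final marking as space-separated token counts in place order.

(re-executing from step 2 with the substitution; state before step 2: [0 4 3 2 1 4])
2 | fire T1 | [0 7 3 0 2 4]
3 | fire T3 | [0 8 3 0 2 4]
4 | fire T2 | [0 6 2 2 2 4]
5 | fire T1 | [0 9 2 0 3 4]
6 | fire T2 | [0 7 1 2 3 4]
7 | fire T4 | [2 6 1 3 3 4]
8 | fire T1 | [2 9 1 1 4 4]
9 | fire T5 | [4 9 1 1 6 3]
10 | fire T3 | [4 10 1 1 6 3]

4 10 1 1 6 3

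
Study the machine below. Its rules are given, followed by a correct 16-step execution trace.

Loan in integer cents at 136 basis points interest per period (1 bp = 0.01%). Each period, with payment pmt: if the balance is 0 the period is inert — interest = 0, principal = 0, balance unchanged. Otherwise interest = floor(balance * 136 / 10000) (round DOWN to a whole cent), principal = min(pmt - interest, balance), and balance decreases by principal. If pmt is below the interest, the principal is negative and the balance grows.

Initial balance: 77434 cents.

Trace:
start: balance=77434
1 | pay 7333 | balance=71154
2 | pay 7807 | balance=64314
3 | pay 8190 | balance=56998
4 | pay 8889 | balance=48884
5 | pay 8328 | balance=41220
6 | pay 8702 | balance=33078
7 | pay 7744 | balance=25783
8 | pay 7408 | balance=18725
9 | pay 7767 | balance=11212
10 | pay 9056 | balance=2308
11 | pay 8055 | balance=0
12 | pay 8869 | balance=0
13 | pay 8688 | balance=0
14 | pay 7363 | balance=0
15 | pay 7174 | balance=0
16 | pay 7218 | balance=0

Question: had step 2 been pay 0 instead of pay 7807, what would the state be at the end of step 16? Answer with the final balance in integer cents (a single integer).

(re-executing from step 2 with the substitution; state before step 2: balance=71154)
2 | pay 0 | balance=72121
3 | pay 8190 | balance=64911
4 | pay 8889 | balance=56904
5 | pay 8328 | balance=49349
6 | pay 8702 | balance=41318
7 | pay 7744 | balance=34135
8 | pay 7408 | balance=27191
9 | pay 7767 | balance=19793
10 | pay 9056 | balance=11006
11 | pay 8055 | balance=3100
12 | pay 8869 | balance=0
13 | pay 8688 | balance=0
14 | pay 7363 | balance=0
15 | pay 7174 | balance=0
16 | pay 7218 | balance=0

0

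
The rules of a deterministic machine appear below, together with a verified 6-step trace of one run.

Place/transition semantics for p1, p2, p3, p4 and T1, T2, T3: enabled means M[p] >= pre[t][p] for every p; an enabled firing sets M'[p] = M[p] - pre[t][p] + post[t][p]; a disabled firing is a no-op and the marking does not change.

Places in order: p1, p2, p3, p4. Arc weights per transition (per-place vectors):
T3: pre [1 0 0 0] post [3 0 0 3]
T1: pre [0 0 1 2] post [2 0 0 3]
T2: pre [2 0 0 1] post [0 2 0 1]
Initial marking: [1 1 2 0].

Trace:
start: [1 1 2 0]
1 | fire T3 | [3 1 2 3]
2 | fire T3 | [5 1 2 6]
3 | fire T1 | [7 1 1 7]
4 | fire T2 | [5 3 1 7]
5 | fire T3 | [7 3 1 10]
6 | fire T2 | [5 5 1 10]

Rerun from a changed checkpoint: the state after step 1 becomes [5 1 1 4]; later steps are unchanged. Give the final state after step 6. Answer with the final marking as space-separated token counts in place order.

state after step 1 := [5 1 1 4]
2 | fire T3 | [7 1 1 7]
3 | fire T1 | [9 1 0 8]
4 | fire T2 | [7 3 0 8]
5 | fire T3 | [9 3 0 11]
6 | fire T2 | [7 5 0 11]

7 5 0 11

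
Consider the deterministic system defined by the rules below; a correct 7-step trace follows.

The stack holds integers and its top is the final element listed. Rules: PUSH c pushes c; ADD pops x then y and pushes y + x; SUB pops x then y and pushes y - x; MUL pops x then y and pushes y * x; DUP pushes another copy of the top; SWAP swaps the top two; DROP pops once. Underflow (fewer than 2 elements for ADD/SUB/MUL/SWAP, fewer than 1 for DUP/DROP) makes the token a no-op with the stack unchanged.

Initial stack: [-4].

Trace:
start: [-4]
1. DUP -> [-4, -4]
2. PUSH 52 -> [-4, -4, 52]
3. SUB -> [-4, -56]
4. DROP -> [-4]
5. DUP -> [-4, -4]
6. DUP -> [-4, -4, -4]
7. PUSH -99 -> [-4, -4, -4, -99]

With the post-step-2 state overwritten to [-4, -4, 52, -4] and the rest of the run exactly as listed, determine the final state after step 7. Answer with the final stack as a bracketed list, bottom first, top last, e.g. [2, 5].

[-4, -4, -4, -4, -99]

state after step 2 := [-4, -4, 52, -4]
3. SUB -> [-4, -4, 56]
4. DROP -> [-4, -4]
5. DUP -> [-4, -4, -4]
6. DUP -> [-4, -4, -4, -4]
7. PUSH -99 -> [-4, -4, -4, -4, -99]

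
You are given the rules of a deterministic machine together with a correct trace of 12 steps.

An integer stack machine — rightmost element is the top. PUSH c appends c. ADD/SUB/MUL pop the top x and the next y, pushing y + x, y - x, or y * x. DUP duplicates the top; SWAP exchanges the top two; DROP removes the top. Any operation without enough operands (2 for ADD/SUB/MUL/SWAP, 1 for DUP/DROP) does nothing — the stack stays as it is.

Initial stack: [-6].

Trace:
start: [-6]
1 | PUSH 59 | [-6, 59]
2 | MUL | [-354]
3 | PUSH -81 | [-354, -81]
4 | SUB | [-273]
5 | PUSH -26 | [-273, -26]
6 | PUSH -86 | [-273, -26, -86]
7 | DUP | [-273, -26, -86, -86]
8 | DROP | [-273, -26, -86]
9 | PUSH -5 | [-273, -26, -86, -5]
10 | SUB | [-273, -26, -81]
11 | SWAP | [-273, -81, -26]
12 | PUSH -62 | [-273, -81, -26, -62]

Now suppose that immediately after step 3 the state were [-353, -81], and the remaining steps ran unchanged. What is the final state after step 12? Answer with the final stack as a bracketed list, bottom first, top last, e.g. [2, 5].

state after step 3 := [-353, -81]
4 | SUB | [-272]
5 | PUSH -26 | [-272, -26]
6 | PUSH -86 | [-272, -26, -86]
7 | DUP | [-272, -26, -86, -86]
8 | DROP | [-272, -26, -86]
9 | PUSH -5 | [-272, -26, -86, -5]
10 | SUB | [-272, -26, -81]
11 | SWAP | [-272, -81, -26]
12 | PUSH -62 | [-272, -81, -26, -62]

[-272, -81, -26, -62]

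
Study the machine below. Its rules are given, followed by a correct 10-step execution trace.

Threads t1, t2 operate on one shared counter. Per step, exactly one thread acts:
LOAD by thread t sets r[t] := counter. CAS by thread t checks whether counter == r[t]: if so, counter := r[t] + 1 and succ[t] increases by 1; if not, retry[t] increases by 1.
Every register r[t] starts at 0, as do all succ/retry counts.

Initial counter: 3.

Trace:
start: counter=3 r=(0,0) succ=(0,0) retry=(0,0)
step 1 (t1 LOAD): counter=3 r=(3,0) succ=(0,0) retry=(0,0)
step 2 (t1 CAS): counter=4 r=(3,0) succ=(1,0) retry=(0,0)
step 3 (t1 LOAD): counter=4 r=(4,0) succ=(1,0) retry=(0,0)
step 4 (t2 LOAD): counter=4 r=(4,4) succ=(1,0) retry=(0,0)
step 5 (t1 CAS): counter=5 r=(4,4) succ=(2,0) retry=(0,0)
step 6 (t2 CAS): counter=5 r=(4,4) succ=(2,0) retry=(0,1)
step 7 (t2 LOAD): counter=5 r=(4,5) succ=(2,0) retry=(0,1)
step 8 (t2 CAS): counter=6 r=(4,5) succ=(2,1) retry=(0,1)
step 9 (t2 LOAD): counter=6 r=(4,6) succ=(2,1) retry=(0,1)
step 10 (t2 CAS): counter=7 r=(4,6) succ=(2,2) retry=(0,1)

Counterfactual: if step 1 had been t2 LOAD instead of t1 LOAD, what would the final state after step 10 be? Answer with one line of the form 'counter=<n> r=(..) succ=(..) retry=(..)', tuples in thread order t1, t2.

(re-executing from step 1 with the substitution; state before step 1: counter=3 r=(0,0) succ=(0,0) retry=(0,0))
step 1 (t2 LOAD): counter=3 r=(0,3) succ=(0,0) retry=(0,0)
step 2 (t1 CAS): counter=3 r=(0,3) succ=(0,0) retry=(1,0)
step 3 (t1 LOAD): counter=3 r=(3,3) succ=(0,0) retry=(1,0)
step 4 (t2 LOAD): counter=3 r=(3,3) succ=(0,0) retry=(1,0)
step 5 (t1 CAS): counter=4 r=(3,3) succ=(1,0) retry=(1,0)
step 6 (t2 CAS): counter=4 r=(3,3) succ=(1,0) retry=(1,1)
step 7 (t2 LOAD): counter=4 r=(3,4) succ=(1,0) retry=(1,1)
step 8 (t2 CAS): counter=5 r=(3,4) succ=(1,1) retry=(1,1)
step 9 (t2 LOAD): counter=5 r=(3,5) succ=(1,1) retry=(1,1)
step 10 (t2 CAS): counter=6 r=(3,5) succ=(1,2) retry=(1,1)

counter=6 r=(3,5) succ=(1,2) retry=(1,1)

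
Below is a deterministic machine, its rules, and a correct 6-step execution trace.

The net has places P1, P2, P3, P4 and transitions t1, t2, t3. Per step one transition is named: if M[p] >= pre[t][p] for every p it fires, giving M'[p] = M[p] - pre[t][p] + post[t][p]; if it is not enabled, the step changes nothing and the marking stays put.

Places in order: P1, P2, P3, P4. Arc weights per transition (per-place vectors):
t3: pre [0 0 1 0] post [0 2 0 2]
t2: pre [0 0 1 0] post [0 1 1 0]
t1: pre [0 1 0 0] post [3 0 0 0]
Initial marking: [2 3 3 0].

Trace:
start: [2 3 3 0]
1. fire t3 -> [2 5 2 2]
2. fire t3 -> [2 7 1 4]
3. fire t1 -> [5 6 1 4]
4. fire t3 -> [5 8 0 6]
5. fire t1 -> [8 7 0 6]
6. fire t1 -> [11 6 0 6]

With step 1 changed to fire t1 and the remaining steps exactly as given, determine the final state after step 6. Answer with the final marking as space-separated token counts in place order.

(re-executing from step 1 with the substitution; state before step 1: [2 3 3 0])
1. fire t1 -> [5 2 3 0]
2. fire t3 -> [5 4 2 2]
3. fire t1 -> [8 3 2 2]
4. fire t3 -> [8 5 1 4]
5. fire t1 -> [11 4 1 4]
6. fire t1 -> [14 3 1 4]

14 3 1 4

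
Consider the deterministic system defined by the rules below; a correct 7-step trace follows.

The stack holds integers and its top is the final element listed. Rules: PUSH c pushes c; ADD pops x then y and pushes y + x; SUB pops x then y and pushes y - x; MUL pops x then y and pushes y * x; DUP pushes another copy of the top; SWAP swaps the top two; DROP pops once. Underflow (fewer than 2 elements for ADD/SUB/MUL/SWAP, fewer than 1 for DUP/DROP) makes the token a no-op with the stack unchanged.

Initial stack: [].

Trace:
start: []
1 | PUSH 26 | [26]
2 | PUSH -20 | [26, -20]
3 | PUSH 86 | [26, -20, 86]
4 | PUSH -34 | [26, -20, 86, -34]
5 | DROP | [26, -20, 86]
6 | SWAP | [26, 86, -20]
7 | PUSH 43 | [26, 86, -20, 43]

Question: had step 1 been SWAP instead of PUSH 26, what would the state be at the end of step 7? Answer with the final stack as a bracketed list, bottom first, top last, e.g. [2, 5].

(re-executing from step 1 with the substitution; state before step 1: [])
1 | SWAP | []
2 | PUSH -20 | [-20]
3 | PUSH 86 | [-20, 86]
4 | PUSH -34 | [-20, 86, -34]
5 | DROP | [-20, 86]
6 | SWAP | [86, -20]
7 | PUSH 43 | [86, -20, 43]

[86, -20, 43]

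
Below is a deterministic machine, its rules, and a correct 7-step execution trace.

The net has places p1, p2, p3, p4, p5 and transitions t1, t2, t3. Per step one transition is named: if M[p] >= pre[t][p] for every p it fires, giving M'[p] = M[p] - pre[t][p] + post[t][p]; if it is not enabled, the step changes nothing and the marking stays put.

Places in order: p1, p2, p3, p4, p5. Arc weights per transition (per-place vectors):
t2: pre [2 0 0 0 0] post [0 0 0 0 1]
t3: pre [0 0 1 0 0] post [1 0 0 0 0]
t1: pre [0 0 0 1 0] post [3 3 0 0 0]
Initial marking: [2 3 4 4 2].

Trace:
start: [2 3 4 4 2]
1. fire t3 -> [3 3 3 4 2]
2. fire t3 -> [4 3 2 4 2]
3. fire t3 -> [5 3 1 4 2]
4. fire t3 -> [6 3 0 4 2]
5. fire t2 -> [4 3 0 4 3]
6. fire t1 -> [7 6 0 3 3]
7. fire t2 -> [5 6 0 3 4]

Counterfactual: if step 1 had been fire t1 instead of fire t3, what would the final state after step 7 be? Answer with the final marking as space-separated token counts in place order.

(re-executing from step 1 with the substitution; state before step 1: [2 3 4 4 2])
1. fire t1 -> [5 6 4 3 2]
2. fire t3 -> [6 6 3 3 2]
3. fire t3 -> [7 6 2 3 2]
4. fire t3 -> [8 6 1 3 2]
5. fire t2 -> [6 6 1 3 3]
6. fire t1 -> [9 9 1 2 3]
7. fire t2 -> [7 9 1 2 4]

7 9 1 2 4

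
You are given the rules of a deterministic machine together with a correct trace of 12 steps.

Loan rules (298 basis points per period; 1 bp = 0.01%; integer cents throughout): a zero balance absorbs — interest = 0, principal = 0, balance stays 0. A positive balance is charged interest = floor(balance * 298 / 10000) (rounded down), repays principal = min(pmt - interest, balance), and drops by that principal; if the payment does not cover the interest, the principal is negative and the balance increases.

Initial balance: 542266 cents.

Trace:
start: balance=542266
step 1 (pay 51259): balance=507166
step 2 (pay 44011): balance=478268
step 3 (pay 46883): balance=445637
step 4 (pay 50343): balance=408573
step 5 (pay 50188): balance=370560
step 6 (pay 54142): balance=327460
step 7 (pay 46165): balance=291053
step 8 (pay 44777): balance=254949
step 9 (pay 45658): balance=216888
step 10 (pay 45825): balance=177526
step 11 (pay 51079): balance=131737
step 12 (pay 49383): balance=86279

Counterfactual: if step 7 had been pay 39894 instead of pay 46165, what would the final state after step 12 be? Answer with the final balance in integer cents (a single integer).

(re-executing from step 7 with the substitution; state before step 7: balance=327460)
step 7 (pay 39894): balance=297324
step 8 (pay 44777): balance=261407
step 9 (pay 45658): balance=223538
step 10 (pay 45825): balance=184374
step 11 (pay 51079): balance=138789
step 12 (pay 49383): balance=93541

93541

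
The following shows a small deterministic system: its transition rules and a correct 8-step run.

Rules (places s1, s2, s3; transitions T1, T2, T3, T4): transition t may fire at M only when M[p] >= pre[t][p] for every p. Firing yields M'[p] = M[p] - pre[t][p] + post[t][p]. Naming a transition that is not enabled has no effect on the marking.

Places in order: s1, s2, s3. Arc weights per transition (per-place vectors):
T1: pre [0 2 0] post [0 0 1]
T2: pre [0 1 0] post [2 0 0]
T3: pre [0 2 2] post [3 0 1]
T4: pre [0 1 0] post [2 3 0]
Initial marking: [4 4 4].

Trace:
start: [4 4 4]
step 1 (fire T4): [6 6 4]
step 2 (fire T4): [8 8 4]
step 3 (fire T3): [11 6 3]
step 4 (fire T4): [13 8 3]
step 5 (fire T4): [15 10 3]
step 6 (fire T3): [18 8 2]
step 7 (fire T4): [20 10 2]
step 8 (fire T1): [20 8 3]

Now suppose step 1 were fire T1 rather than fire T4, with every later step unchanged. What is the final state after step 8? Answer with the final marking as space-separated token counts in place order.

18 4 4

(re-executing from step 1 with the substitution; state before step 1: [4 4 4])
step 1 (fire T1): [4 2 5]
step 2 (fire T4): [6 4 5]
step 3 (fire T3): [9 2 4]
step 4 (fire T4): [11 4 4]
step 5 (fire T4): [13 6 4]
step 6 (fire T3): [16 4 3]
step 7 (fire T4): [18 6 3]
step 8 (fire T1): [18 4 4]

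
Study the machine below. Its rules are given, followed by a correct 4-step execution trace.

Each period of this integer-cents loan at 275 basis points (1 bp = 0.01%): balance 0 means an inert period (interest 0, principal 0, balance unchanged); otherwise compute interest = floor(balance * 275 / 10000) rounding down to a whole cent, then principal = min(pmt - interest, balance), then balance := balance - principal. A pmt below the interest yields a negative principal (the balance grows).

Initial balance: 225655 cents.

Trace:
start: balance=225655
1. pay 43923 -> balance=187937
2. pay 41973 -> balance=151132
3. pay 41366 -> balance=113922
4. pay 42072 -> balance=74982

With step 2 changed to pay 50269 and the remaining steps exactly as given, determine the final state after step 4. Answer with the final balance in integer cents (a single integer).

(re-executing from step 2 with the substitution; state before step 2: balance=187937)
2. pay 50269 -> balance=142836
3. pay 41366 -> balance=105397
4. pay 42072 -> balance=66223

66223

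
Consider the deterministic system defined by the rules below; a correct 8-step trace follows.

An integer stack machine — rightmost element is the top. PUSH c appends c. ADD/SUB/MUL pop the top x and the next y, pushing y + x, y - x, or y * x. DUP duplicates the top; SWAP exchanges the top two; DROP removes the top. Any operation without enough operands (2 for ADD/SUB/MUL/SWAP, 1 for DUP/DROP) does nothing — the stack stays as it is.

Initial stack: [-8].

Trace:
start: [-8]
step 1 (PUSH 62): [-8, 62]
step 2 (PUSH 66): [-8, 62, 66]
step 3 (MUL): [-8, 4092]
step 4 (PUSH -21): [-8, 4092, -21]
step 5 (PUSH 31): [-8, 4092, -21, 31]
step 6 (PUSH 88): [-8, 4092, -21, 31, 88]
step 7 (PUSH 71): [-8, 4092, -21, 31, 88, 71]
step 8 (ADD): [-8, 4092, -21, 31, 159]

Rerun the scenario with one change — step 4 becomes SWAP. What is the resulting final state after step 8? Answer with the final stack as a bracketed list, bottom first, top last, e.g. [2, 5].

(re-executing from step 4 with the substitution; state before step 4: [-8, 4092])
step 4 (SWAP): [4092, -8]
step 5 (PUSH 31): [4092, -8, 31]
step 6 (PUSH 88): [4092, -8, 31, 88]
step 7 (PUSH 71): [4092, -8, 31, 88, 71]
step 8 (ADD): [4092, -8, 31, 159]

[4092, -8, 31, 159]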